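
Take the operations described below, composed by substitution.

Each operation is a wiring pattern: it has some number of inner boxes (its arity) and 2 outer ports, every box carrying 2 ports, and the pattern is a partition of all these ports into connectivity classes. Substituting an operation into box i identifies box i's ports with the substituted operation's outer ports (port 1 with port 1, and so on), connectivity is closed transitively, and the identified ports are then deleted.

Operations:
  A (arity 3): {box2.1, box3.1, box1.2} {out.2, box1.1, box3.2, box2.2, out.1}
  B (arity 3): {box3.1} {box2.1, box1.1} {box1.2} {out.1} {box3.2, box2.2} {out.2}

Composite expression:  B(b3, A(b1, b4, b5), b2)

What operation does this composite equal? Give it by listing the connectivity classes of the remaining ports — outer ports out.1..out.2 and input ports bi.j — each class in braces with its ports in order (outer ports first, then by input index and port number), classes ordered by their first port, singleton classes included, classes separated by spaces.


{out.1} {out.2} {b1.1, b2.2, b3.1, b4.2, b5.2} {b1.2, b4.1, b5.1} {b2.1} {b3.2}

Treat the ports identified at B as solder joints: merge, then drop.
composing A on (b1, b4, b5), with out.j its own outer ports: {out.1, out.2, b1.1, b4.2, b5.2} {b1.2, b4.1, b5.1}
composing B on (b3, b1, b4, b5, b2), with out.j its own outer ports: {out.1} {out.2} {b1.1, b2.2, b3.1, b4.2, b5.2} {b1.2, b4.1, b5.1} {b2.1} {b3.2}


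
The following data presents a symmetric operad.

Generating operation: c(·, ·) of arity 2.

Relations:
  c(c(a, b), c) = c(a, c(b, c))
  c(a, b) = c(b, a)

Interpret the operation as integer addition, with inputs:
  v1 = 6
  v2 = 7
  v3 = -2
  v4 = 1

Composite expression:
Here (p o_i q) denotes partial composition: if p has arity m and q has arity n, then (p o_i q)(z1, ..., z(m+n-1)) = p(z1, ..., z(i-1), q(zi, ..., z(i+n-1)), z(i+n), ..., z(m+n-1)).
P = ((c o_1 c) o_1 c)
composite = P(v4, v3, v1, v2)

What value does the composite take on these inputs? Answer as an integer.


12

c(v4, v3) = -1
c(c(v4, v3), v1) = 5
c(c(c(v4, v3), v1), v2) = 12


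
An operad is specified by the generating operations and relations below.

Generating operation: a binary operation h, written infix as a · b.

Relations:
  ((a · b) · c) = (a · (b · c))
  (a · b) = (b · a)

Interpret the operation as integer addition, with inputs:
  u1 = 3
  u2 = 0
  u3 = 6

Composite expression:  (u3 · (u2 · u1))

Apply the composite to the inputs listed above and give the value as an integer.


9

(u2 · u1) = 3
(u3 · (u2 · u1)) = 9


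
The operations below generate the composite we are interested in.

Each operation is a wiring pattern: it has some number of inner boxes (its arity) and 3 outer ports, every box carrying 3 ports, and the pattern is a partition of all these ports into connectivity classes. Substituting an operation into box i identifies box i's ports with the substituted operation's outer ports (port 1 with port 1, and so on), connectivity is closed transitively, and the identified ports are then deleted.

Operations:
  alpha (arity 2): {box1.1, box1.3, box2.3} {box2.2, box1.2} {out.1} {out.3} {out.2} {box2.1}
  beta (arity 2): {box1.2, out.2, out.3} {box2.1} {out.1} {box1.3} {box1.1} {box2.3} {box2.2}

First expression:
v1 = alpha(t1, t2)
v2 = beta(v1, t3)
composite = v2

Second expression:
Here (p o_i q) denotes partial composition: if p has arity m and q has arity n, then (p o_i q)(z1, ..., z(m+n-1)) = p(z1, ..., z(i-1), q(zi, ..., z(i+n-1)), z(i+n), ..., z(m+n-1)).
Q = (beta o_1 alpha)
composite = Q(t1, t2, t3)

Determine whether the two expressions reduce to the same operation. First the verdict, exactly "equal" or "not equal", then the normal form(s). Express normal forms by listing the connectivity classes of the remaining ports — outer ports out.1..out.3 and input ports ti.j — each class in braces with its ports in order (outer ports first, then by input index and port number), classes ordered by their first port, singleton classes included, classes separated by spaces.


The first composite normalizes to {out.1} {out.2, out.3} {t1.1, t1.3, t2.3} {t1.2, t2.2} {t2.1} {t3.1} {t3.2} {t3.3}
The second composite normalizes to {out.1} {out.2, out.3} {t1.1, t1.3, t2.3} {t1.2, t2.2} {t2.1} {t3.1} {t3.2} {t3.3}
One common form — equal.

equal — both sides give {out.1} {out.2, out.3} {t1.1, t1.3, t2.3} {t1.2, t2.2} {t2.1} {t3.1} {t3.2} {t3.3}


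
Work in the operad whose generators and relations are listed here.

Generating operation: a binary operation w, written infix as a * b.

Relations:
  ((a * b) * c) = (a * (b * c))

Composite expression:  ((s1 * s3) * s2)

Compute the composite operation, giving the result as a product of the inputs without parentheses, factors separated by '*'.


s1 * s3 * s2

Under associativity of w, the answer is the s's in reading order.
(s1 * s3) unparenthesizes to s1 * s3
((s1 * s3) * s2) unparenthesizes to s1 * s3 * s2


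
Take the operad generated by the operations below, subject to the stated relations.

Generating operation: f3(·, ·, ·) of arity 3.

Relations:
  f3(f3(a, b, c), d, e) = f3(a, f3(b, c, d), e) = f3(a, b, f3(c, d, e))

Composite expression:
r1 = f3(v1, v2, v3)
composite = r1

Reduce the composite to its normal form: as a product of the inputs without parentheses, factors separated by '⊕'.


v1 ⊕ v2 ⊕ v3

Every regrouping of f3 is equal, so read the v-inputs in written order.
f3(v1, v2, v3) reduces to v1 ⊕ v2 ⊕ v3


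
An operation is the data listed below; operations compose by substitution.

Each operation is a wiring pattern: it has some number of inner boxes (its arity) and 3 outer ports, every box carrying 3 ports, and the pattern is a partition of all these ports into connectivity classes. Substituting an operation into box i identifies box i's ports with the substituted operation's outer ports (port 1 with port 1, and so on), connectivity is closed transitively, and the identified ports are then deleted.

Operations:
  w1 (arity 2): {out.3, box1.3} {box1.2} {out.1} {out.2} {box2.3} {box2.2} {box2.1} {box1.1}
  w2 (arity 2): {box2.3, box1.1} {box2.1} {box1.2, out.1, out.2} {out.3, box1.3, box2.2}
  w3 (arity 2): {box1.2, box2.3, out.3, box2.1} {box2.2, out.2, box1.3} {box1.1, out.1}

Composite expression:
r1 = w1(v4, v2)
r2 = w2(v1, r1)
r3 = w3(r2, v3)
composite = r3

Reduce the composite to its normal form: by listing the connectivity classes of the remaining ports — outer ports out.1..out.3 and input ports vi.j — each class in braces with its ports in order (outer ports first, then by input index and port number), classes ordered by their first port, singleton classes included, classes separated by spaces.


{out.1, out.3, v1.2, v3.1, v3.3} {out.2, v1.3, v3.2} {v1.1, v4.3} {v2.1} {v2.2} {v2.3} {v4.1} {v4.2}

Substituting into w3 glues patterns; closure does the rest.
after w1, the pattern on (v4, v2) reads {out.1} {out.2} {out.3, v4.3} {v2.1} {v2.2} {v2.3} {v4.1} {v4.2} (out.j = its outer ports)
after w2, the pattern on (v1, v4, v2) reads {out.1, out.2, v1.2} {out.3, v1.3} {v1.1, v4.3} {v2.1} {v2.2} {v2.3} {v4.1} {v4.2} (out.j = its outer ports)
after w3, the pattern on (v1, v4, v2, v3) reads {out.1, out.3, v1.2, v3.1, v3.3} {out.2, v1.3, v3.2} {v1.1, v4.3} {v2.1} {v2.2} {v2.3} {v4.1} {v4.2} (out.j = its outer ports)


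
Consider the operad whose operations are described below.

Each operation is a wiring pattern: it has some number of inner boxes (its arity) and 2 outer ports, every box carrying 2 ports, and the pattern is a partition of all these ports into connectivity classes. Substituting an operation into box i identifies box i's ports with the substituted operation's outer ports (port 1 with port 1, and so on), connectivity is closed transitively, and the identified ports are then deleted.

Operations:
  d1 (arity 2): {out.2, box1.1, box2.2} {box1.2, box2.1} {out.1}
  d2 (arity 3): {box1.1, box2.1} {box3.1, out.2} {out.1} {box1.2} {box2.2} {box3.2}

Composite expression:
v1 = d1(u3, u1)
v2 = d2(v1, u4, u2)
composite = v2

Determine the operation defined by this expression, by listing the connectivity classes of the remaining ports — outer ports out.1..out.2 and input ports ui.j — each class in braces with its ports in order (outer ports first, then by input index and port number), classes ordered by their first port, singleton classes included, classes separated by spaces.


Treat the ports identified at d2 as solder joints: merge, then drop.
stage d1: inputs (u3, u1), connectivity {out.1} {out.2, u1.2, u3.1} {u1.1, u3.2}, out.j its boundary
stage d2: inputs (u3, u1, u4, u2), connectivity {out.1} {out.2, u2.1} {u1.1, u3.2} {u1.2, u3.1} {u2.2} {u4.1} {u4.2}, out.j its boundary

{out.1} {out.2, u2.1} {u1.1, u3.2} {u1.2, u3.1} {u2.2} {u4.1} {u4.2}


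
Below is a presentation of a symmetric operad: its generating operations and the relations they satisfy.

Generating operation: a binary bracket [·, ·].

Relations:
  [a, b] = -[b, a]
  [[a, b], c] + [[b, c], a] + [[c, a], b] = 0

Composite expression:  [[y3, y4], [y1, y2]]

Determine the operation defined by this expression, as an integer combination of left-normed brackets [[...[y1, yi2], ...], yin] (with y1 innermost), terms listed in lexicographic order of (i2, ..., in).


-[[[y1, y2], y3], y4] + [[[y1, y2], y4], y3]

Left-normed coefficients sit on the y1-initial expansion words.
Composite bracket: [[y3, y4], [y1, y2]]
Under [a, b] = ab - ba we get 8 signed associative words (2^3 = 8).
Collect the words opening with y1:
  y1y2y3y4 (sign -1) contributes -[[[y1, y2], y3], y4]
  y1y2y4y3 (sign +1) contributes +[[[y1, y2], y4], y3]


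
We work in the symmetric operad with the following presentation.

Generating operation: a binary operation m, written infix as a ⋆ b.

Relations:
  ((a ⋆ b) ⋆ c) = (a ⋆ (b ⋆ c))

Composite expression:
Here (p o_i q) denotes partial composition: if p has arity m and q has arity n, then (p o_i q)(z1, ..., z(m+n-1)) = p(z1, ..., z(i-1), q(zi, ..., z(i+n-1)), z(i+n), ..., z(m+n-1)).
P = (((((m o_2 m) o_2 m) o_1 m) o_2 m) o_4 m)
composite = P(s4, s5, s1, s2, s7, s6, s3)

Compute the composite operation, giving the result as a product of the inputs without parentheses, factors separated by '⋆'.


s4 ⋆ s5 ⋆ s1 ⋆ s2 ⋆ s7 ⋆ s6 ⋆ s3

Associativity of m dissolves the nesting; only the s-input order survives.
(s5 ⋆ s1) flattens to s5 ⋆ s1
(s4 ⋆ (s5 ⋆ s1)) flattens to s4 ⋆ s5 ⋆ s1
(s2 ⋆ s7) flattens to s2 ⋆ s7
((s2 ⋆ s7) ⋆ s6) flattens to s2 ⋆ s7 ⋆ s6
(((s2 ⋆ s7) ⋆ s6) ⋆ s3) flattens to s2 ⋆ s7 ⋆ s6 ⋆ s3
((s4 ⋆ (s5 ⋆ s1)) ⋆ (((s2 ⋆ s7) ⋆ s6) ⋆ s3)) flattens to s4 ⋆ s5 ⋆ s1 ⋆ s2 ⋆ s7 ⋆ s6 ⋆ s3


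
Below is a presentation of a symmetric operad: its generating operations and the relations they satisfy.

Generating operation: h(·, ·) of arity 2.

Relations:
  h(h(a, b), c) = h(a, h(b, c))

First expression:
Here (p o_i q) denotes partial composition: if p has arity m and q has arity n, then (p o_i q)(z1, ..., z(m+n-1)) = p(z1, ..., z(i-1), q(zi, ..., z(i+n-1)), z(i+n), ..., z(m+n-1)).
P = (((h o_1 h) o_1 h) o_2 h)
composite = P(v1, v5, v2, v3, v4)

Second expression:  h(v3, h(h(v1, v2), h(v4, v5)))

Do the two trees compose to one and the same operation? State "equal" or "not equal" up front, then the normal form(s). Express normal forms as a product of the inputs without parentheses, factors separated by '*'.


not equal; first: v1 * v5 * v2 * v3 * v4; second: v3 * v1 * v2 * v4 * v5


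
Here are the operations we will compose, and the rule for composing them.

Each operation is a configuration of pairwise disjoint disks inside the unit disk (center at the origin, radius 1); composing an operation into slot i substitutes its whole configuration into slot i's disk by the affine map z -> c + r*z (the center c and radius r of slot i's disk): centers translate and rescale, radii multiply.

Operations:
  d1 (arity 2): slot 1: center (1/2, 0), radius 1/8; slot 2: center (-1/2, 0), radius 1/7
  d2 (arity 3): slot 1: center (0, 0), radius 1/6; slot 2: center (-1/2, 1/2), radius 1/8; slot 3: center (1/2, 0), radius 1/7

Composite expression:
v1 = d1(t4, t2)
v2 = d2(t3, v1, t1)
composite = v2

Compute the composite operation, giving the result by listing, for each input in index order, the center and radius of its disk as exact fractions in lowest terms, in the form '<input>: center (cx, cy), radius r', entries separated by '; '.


t1: center (1/2, 0), radius 1/7; t2: center (-9/16, 1/2), radius 1/56; t3: center (0, 0), radius 1/6; t4: center (-7/16, 1/2), radius 1/64


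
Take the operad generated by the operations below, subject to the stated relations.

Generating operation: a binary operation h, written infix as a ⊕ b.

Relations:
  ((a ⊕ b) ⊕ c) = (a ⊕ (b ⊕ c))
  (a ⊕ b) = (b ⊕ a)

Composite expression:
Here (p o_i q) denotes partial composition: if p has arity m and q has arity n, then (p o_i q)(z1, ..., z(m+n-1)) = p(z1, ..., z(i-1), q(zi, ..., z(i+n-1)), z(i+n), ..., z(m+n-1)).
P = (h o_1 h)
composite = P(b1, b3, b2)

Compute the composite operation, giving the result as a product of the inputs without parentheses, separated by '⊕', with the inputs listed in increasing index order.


b1 ⊕ b2 ⊕ b3


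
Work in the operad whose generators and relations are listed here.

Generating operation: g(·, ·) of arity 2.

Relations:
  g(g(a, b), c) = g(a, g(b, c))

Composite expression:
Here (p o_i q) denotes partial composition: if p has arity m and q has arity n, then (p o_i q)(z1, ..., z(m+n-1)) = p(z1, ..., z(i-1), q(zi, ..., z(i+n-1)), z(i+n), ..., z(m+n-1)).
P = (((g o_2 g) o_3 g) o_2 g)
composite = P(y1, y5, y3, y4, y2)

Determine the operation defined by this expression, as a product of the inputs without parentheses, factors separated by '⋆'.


y1 ⋆ y5 ⋆ y3 ⋆ y4 ⋆ y2

The g-tree's shape is irrelevant; the y-reading-order decides.
g(y5, y3) linearizes to y5 ⋆ y3
g(y4, y2) linearizes to y4 ⋆ y2
g(g(y5, y3), g(y4, y2)) linearizes to y5 ⋆ y3 ⋆ y4 ⋆ y2
g(y1, g(g(y5, y3), g(y4, y2))) linearizes to y1 ⋆ y5 ⋆ y3 ⋆ y4 ⋆ y2


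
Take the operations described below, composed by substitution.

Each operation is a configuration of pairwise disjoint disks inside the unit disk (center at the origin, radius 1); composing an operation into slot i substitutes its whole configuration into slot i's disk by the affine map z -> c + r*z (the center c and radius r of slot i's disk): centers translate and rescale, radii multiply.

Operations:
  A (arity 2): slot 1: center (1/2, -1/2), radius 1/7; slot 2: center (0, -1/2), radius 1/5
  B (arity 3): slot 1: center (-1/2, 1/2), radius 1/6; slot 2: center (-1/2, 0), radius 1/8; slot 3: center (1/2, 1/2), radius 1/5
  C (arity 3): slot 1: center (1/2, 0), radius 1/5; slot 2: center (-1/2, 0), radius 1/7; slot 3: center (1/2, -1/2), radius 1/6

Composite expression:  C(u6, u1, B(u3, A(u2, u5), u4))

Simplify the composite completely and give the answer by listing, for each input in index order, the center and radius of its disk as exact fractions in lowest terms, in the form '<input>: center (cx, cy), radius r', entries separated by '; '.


u1: center (-1/2, 0), radius 1/7; u2: center (41/96, -49/96), radius 1/336; u3: center (5/12, -5/12), radius 1/36; u4: center (7/12, -5/12), radius 1/30; u5: center (5/12, -49/96), radius 1/240; u6: center (1/2, 0), radius 1/5


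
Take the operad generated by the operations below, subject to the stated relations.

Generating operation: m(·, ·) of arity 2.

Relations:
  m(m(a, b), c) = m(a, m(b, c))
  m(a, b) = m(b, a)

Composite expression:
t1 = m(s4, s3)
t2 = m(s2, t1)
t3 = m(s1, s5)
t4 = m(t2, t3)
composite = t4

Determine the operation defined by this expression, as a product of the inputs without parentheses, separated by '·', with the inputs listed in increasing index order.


s1 · s2 · s3 · s4 · s5

With m associative and commutative, the s-input set is all that matters.
m(s4, s3) reduces to s4 · s3
m(s2, m(s4, s3)) reduces to s2 · s4 · s3
m(s1, s5) reduces to s1 · s5
m(m(s2, m(s4, s3)), m(s1, s5)) reduces to s2 · s4 · s3 · s1 · s5
putting the inputs in ascending order: s1 · s2 · s3 · s4 · s5


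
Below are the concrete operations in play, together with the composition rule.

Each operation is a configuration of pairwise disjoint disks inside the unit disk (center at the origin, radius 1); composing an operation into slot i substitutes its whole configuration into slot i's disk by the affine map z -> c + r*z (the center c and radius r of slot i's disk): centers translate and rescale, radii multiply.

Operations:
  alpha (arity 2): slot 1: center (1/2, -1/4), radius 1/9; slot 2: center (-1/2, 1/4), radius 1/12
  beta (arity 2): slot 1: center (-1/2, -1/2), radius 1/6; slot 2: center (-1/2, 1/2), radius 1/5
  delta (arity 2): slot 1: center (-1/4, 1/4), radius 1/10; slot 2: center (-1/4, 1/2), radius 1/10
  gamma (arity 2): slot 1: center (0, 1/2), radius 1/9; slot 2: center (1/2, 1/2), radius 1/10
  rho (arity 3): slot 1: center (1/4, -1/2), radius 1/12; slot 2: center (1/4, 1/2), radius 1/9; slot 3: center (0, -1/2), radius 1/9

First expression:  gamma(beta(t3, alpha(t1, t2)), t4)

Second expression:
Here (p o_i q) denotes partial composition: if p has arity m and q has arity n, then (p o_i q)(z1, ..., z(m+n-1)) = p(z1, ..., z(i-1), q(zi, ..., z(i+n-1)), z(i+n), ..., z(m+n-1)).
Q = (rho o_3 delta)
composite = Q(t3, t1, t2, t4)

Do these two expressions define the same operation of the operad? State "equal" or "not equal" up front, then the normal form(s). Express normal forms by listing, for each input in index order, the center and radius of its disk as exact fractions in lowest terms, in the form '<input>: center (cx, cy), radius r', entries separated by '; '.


The first composite normalizes to t1: center (-2/45, 11/20), radius 1/405; t2: center (-1/15, 101/180), radius 1/540; t3: center (-1/18, 4/9), radius 1/54; t4: center (1/2, 1/2), radius 1/10
The second composite normalizes to t1: center (1/4, 1/2), radius 1/9; t2: center (-1/36, -17/36), radius 1/90; t3: center (1/4, -1/2), radius 1/12; t4: center (-1/36, -4/9), radius 1/90
They disagree, so not equal.

not equal; first: t1: center (-2/45, 11/20), radius 1/405; t2: center (-1/15, 101/180), radius 1/540; t3: center (-1/18, 4/9), radius 1/54; t4: center (1/2, 1/2), radius 1/10; second: t1: center (1/4, 1/2), radius 1/9; t2: center (-1/36, -17/36), radius 1/90; t3: center (1/4, -1/2), radius 1/12; t4: center (-1/36, -4/9), radius 1/90


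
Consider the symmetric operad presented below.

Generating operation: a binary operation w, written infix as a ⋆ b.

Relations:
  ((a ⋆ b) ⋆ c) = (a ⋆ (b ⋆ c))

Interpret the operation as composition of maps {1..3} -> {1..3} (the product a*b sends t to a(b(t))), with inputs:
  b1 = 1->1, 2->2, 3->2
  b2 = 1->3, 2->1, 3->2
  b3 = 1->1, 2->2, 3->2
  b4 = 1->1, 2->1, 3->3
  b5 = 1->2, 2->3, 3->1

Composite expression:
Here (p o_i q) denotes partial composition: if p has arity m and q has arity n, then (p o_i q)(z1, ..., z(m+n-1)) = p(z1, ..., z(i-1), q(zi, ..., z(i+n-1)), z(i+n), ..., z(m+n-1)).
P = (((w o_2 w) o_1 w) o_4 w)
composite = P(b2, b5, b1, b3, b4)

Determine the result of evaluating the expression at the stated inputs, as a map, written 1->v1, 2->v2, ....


(b2 ⋆ b5) = 1->1, 2->2, 3->3
(b3 ⋆ b4) = 1->1, 2->1, 3->2
(b1 ⋆ (b3 ⋆ b4)) = 1->1, 2->1, 3->2
((b2 ⋆ b5) ⋆ (b1 ⋆ (b3 ⋆ b4))) = 1->1, 2->1, 3->2

1->1, 2->1, 3->2


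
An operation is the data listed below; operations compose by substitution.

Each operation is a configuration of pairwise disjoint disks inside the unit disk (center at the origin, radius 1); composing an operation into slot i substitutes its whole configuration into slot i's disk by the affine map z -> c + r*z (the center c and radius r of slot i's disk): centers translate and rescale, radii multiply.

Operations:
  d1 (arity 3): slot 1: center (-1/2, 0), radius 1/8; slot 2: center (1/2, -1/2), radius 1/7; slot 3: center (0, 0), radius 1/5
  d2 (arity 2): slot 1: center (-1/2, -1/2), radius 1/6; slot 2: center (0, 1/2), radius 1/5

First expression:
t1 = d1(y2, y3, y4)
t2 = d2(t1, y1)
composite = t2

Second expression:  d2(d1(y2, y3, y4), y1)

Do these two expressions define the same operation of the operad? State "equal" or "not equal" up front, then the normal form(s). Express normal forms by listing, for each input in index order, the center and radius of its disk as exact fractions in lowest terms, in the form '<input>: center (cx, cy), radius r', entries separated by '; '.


equal; the common form is y1: center (0, 1/2), radius 1/5; y2: center (-7/12, -1/2), radius 1/48; y3: center (-5/12, -7/12), radius 1/42; y4: center (-1/2, -1/2), radius 1/30

Reducing the first expression gives y1: center (0, 1/2), radius 1/5; y2: center (-7/12, -1/2), radius 1/48; y3: center (-5/12, -7/12), radius 1/42; y4: center (-1/2, -1/2), radius 1/30
Reducing the second expression gives y1: center (0, 1/2), radius 1/5; y2: center (-7/12, -1/2), radius 1/48; y3: center (-5/12, -7/12), radius 1/42; y4: center (-1/2, -1/2), radius 1/30
Identical normal forms: equal.


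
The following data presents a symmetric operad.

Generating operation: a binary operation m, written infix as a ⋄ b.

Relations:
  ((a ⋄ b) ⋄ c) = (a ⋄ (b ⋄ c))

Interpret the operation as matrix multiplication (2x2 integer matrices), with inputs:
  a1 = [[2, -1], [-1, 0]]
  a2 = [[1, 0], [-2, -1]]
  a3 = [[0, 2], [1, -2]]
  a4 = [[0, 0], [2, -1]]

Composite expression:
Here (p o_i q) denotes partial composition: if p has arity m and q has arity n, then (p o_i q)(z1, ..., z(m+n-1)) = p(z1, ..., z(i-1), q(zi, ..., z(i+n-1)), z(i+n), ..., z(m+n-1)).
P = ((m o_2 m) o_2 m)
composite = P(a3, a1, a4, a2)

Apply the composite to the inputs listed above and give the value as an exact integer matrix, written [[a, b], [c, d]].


(a1 ⋄ a4) = [[-2, 1], [0, 0]]
((a1 ⋄ a4) ⋄ a2) = [[-4, -1], [0, 0]]
(a3 ⋄ ((a1 ⋄ a4) ⋄ a2)) = [[0, 0], [-4, -1]]

[[0, 0], [-4, -1]]


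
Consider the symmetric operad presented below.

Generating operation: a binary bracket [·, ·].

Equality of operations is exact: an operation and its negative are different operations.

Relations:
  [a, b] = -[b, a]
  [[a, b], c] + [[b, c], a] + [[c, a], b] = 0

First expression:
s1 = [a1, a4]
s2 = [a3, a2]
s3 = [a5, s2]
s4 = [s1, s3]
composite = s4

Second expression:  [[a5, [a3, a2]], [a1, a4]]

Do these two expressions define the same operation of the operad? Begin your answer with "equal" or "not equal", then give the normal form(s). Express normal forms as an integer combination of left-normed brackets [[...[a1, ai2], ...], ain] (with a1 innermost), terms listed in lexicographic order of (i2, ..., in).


not equal — first [[[[a1, a4], a2], a3], a5] - [[[[a1, a4], a3], a2], a5] - [[[[a1, a4], a5], a2], a3] + [[[[a1, a4], a5], a3], a2], second -[[[[a1, a4], a2], a3], a5] + [[[[a1, a4], a3], a2], a5] + [[[[a1, a4], a5], a2], a3] - [[[[a1, a4], a5], a3], a2]

In normal form, the first expression is [[[[a1, a4], a2], a3], a5] - [[[[a1, a4], a3], a2], a5] - [[[[a1, a4], a5], a2], a3] + [[[[a1, a4], a5], a3], a2]
In normal form, the second expression is -[[[[a1, a4], a2], a3], a5] + [[[[a1, a4], a3], a2], a5] + [[[[a1, a4], a5], a2], a3] - [[[[a1, a4], a5], a3], a2]
The forms do not match — not equal.


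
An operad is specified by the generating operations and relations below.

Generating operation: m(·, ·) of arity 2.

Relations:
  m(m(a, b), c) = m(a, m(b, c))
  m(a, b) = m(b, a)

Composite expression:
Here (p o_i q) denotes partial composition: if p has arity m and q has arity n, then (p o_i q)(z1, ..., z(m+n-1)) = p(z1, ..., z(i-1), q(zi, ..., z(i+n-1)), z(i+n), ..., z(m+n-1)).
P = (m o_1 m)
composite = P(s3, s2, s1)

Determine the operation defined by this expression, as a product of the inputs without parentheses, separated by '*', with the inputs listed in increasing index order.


With m associative and commutative, the s-input set is all that matters.
m(s3, s2) collapses to s3 * s2
m(m(s3, s2), s1) collapses to s3 * s2 * s1
the factors in increasing index order: s1 * s2 * s3

s1 * s2 * s3


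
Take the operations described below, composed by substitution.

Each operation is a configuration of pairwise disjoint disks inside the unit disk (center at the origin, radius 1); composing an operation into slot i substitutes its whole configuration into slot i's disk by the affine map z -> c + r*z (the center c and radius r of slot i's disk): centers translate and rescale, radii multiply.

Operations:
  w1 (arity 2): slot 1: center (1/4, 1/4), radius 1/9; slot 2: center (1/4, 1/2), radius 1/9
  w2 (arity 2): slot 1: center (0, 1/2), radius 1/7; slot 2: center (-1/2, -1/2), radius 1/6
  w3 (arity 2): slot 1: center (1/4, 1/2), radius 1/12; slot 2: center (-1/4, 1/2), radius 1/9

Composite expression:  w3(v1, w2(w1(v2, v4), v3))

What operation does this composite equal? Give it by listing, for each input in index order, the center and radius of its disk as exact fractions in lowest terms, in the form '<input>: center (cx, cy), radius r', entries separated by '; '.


v1: center (1/4, 1/2), radius 1/12; v2: center (-31/126, 47/84), radius 1/567; v3: center (-11/36, 4/9), radius 1/54; v4: center (-31/126, 71/126), radius 1/567

Below w3, radii multiply path by path; the v-disk centers shift.
input v1: applying the 1 nested substitution gives center (1/4, 1/2), radius 1/12
input v2: applying the 3 nested substitutions gives center (-31/126, 47/84), radius 1/567
input v4: applying the 3 nested substitutions gives center (-31/126, 71/126), radius 1/567
input v3: applying the 2 nested substitutions gives center (-11/36, 4/9), radius 1/54


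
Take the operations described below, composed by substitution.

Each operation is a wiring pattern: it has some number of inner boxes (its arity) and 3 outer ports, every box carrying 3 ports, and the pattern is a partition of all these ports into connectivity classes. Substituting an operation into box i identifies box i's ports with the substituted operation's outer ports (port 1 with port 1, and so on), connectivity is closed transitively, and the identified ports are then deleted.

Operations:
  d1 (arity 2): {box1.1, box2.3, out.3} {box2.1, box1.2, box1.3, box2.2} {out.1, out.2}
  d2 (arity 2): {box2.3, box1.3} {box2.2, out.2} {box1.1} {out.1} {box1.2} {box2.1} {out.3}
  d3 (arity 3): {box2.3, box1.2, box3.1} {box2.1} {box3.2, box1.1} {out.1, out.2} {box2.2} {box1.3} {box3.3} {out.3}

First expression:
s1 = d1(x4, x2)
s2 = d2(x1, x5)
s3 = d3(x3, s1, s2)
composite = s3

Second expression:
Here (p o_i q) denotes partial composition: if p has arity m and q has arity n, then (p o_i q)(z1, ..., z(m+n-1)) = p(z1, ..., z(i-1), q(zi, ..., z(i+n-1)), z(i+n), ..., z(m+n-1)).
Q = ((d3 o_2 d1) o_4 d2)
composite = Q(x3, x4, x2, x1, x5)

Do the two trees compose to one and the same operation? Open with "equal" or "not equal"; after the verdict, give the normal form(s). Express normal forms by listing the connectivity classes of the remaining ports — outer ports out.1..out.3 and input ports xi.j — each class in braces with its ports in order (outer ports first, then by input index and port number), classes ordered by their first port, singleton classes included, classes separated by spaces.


Reducing the first expression gives {out.1, out.2} {out.3} {x1.1} {x1.2} {x1.3, x5.3} {x2.1, x2.2, x4.2, x4.3} {x2.3, x3.2, x4.1} {x3.1, x5.2} {x3.3} {x5.1}
Reducing the second expression gives {out.1, out.2} {out.3} {x1.1} {x1.2} {x1.3, x5.3} {x2.1, x2.2, x4.2, x4.3} {x2.3, x3.2, x4.1} {x3.1, x5.2} {x3.3} {x5.1}
Identical normal forms: equal.

equal: each reduces to {out.1, out.2} {out.3} {x1.1} {x1.2} {x1.3, x5.3} {x2.1, x2.2, x4.2, x4.3} {x2.3, x3.2, x4.1} {x3.1, x5.2} {x3.3} {x5.1}


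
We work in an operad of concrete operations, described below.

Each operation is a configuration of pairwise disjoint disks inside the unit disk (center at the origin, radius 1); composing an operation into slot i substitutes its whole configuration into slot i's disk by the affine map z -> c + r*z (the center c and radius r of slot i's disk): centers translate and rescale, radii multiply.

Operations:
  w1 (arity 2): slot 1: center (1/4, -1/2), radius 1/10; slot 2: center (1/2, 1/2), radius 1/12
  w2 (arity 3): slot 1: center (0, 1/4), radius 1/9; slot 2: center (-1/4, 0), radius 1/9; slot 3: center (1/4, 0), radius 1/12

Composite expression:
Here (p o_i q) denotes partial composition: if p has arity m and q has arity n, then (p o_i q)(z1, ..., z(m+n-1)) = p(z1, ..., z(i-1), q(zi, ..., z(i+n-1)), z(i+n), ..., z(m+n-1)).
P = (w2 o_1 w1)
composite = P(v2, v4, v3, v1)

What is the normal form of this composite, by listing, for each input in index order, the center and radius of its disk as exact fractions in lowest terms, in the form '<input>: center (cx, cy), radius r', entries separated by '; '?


Each v-disk chains the slot maps above it in w2; radii multiply.
for v2, the 2-step affine chain lands on center (1/36, 7/36), radius 1/90
for v4, the 2-step affine chain lands on center (1/18, 11/36), radius 1/108
for v3, the 1-step affine chain lands on center (-1/4, 0), radius 1/9
for v1, the 1-step affine chain lands on center (1/4, 0), radius 1/12

v1: center (1/4, 0), radius 1/12; v2: center (1/36, 7/36), radius 1/90; v3: center (-1/4, 0), radius 1/9; v4: center (1/18, 11/36), radius 1/108


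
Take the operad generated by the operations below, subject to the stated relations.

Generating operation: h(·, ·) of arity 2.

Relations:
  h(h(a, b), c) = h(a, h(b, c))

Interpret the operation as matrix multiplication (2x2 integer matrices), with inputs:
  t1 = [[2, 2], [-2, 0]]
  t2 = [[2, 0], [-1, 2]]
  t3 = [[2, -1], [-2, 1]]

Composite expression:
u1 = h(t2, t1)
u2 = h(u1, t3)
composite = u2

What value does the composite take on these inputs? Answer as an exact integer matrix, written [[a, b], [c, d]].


[[0, 0], [-8, 4]]

h(t2, t1) = [[4, 4], [-6, -2]]
h(h(t2, t1), t3) = [[0, 0], [-8, 4]]


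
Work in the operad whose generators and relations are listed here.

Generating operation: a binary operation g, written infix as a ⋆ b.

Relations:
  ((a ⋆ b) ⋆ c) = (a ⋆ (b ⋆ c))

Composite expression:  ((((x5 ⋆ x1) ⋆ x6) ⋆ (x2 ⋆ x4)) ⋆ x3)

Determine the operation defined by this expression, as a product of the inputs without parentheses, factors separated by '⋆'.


Key point: g is associative — brackets drop, the x-order remains.
(x5 ⋆ x1) flattens to x5 ⋆ x1
((x5 ⋆ x1) ⋆ x6) flattens to x5 ⋆ x1 ⋆ x6
(x2 ⋆ x4) flattens to x2 ⋆ x4
(((x5 ⋆ x1) ⋆ x6) ⋆ (x2 ⋆ x4)) flattens to x5 ⋆ x1 ⋆ x6 ⋆ x2 ⋆ x4
((((x5 ⋆ x1) ⋆ x6) ⋆ (x2 ⋆ x4)) ⋆ x3) flattens to x5 ⋆ x1 ⋆ x6 ⋆ x2 ⋆ x4 ⋆ x3

x5 ⋆ x1 ⋆ x6 ⋆ x2 ⋆ x4 ⋆ x3


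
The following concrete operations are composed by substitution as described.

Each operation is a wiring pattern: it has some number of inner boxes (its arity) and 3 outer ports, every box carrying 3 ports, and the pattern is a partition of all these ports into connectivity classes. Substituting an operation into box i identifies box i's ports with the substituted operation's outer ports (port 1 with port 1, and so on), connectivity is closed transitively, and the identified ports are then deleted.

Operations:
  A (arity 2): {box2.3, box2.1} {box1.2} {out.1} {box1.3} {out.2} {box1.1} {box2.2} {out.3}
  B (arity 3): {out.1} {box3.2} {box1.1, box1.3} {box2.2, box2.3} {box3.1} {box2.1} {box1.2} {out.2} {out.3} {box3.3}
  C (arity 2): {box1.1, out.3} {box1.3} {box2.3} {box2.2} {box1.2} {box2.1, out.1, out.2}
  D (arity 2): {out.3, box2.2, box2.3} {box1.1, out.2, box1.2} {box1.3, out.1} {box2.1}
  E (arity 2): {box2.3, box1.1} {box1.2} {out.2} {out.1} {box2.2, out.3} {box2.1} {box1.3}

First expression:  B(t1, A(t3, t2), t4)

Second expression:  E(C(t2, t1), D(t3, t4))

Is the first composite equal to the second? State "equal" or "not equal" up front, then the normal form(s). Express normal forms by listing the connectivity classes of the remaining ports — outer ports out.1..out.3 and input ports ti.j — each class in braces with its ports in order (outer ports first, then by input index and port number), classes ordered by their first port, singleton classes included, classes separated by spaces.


not equal; first: {out.1} {out.2} {out.3} {t1.1, t1.3} {t1.2} {t2.1, t2.3} {t2.2} {t3.1} {t3.2} {t3.3} {t4.1} {t4.2} {t4.3}; second: {out.1} {out.2} {out.3, t3.1, t3.2} {t1.1, t4.2, t4.3} {t1.2} {t1.3} {t2.1} {t2.2} {t2.3} {t3.3} {t4.1}

Reducing the first expression gives {out.1} {out.2} {out.3} {t1.1, t1.3} {t1.2} {t2.1, t2.3} {t2.2} {t3.1} {t3.2} {t3.3} {t4.1} {t4.2} {t4.3}
Reducing the second expression gives {out.1} {out.2} {out.3, t3.1, t3.2} {t1.1, t4.2, t4.3} {t1.2} {t1.3} {t2.1} {t2.2} {t2.3} {t3.3} {t4.1}
The normal forms differ: not equal.


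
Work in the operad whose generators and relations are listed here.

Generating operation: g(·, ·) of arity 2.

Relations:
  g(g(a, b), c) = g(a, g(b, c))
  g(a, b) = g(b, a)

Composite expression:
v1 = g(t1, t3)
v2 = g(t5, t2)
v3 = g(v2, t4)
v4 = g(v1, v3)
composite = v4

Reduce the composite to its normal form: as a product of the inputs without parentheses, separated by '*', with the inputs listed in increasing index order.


Shape and order are irrelevant to g; the t-input set decides.
g(t1, t3) linearizes to t1 * t3
g(t5, t2) linearizes to t5 * t2
g(g(t5, t2), t4) linearizes to t5 * t2 * t4
g(g(t1, t3), g(g(t5, t2), t4)) linearizes to t1 * t3 * t5 * t2 * t4
putting the inputs in ascending order: t1 * t2 * t3 * t4 * t5

t1 * t2 * t3 * t4 * t5


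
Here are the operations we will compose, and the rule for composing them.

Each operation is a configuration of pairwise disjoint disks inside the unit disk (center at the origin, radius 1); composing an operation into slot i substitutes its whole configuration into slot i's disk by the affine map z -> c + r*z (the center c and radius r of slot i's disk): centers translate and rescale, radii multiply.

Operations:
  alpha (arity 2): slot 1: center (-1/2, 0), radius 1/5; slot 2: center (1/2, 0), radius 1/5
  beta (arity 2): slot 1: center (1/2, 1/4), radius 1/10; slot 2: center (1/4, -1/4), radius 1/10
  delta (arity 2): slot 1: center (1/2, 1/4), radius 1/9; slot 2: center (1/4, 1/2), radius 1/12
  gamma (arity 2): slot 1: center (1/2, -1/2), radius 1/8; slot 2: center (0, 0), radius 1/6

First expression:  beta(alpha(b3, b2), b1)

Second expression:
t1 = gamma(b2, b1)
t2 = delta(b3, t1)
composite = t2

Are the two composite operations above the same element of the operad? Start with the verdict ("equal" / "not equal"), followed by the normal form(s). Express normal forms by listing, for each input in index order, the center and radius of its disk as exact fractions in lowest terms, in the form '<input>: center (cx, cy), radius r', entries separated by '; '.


not equal: they reduce to b1: center (1/4, -1/4), radius 1/10; b2: center (11/20, 1/4), radius 1/50; b3: center (9/20, 1/4), radius 1/50 and b1: center (1/4, 1/2), radius 1/72; b2: center (7/24, 11/24), radius 1/96; b3: center (1/2, 1/4), radius 1/9

Normal form of the first expression: b1: center (1/4, -1/4), radius 1/10; b2: center (11/20, 1/4), radius 1/50; b3: center (9/20, 1/4), radius 1/50
Normal form of the second expression: b1: center (1/4, 1/2), radius 1/72; b2: center (7/24, 11/24), radius 1/96; b3: center (1/2, 1/4), radius 1/9
They disagree, so not equal.


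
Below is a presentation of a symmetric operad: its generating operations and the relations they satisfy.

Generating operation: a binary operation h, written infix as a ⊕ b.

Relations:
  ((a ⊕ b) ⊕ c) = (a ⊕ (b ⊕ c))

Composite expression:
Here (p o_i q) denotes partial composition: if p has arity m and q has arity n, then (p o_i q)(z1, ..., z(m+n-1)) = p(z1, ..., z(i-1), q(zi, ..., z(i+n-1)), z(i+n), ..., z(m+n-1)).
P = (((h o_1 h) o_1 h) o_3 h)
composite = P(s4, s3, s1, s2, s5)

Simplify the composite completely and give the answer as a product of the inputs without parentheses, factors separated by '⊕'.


s4 ⊕ s3 ⊕ s1 ⊕ s2 ⊕ s5

All parenthesizations of h agree; list the s-inputs left to right.
(s4 ⊕ s3) spells out as s4 ⊕ s3
(s1 ⊕ s2) spells out as s1 ⊕ s2
((s4 ⊕ s3) ⊕ (s1 ⊕ s2)) spells out as s4 ⊕ s3 ⊕ s1 ⊕ s2
(((s4 ⊕ s3) ⊕ (s1 ⊕ s2)) ⊕ s5) spells out as s4 ⊕ s3 ⊕ s1 ⊕ s2 ⊕ s5


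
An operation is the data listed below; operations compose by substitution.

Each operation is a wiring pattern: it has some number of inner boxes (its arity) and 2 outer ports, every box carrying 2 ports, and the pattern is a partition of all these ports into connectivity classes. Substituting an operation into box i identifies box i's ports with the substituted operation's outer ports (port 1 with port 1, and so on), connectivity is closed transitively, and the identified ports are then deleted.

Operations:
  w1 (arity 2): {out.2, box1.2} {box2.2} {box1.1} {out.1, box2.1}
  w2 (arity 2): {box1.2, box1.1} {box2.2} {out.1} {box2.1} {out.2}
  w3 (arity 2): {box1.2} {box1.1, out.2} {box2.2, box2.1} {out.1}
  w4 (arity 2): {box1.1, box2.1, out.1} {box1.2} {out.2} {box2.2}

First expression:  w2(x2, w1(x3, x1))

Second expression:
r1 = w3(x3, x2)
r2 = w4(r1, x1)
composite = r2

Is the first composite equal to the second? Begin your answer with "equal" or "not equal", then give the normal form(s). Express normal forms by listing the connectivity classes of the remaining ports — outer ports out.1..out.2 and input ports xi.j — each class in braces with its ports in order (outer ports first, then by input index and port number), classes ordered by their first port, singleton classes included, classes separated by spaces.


not equal — first {out.1} {out.2} {x1.1} {x1.2} {x2.1, x2.2} {x3.1} {x3.2}, second {out.1, x1.1} {out.2} {x1.2} {x2.1, x2.2} {x3.1} {x3.2}

The first composite normalizes to {out.1} {out.2} {x1.1} {x1.2} {x2.1, x2.2} {x3.1} {x3.2}
The second composite normalizes to {out.1, x1.1} {out.2} {x1.2} {x2.1, x2.2} {x3.1} {x3.2}
They disagree, so not equal.


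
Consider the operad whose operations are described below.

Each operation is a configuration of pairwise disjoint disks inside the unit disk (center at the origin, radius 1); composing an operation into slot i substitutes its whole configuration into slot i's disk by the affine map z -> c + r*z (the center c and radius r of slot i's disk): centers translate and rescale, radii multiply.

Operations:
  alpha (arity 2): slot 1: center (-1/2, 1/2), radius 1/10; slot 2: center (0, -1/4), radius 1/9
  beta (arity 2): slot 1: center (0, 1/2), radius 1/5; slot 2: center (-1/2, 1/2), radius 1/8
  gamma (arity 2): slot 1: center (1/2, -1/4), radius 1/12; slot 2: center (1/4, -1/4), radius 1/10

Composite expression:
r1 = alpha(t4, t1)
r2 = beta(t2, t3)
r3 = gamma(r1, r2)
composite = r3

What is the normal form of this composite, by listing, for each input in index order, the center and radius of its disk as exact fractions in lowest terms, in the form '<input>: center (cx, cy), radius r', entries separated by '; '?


t1: center (1/2, -13/48), radius 1/108; t2: center (1/4, -1/5), radius 1/50; t3: center (1/5, -1/5), radius 1/80; t4: center (11/24, -5/24), radius 1/120

Each t-disk chains the slot maps above it in gamma; radii multiply.
input t4: composing its 2 substitution steps yields center (11/24, -5/24), radius 1/120
input t1: composing its 2 substitution steps yields center (1/2, -13/48), radius 1/108
input t2: composing its 2 substitution steps yields center (1/4, -1/5), radius 1/50
input t3: composing its 2 substitution steps yields center (1/5, -1/5), radius 1/80


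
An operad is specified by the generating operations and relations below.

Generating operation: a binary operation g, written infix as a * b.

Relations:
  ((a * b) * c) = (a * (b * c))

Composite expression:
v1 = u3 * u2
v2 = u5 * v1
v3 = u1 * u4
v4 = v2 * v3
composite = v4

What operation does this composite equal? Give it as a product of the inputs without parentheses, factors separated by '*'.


u5 * u3 * u2 * u1 * u4

All parenthesizations of g agree; list the u-inputs left to right.
(u3 * u2) spells out as u3 * u2
(u5 * (u3 * u2)) spells out as u5 * u3 * u2
(u1 * u4) spells out as u1 * u4
((u5 * (u3 * u2)) * (u1 * u4)) spells out as u5 * u3 * u2 * u1 * u4
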